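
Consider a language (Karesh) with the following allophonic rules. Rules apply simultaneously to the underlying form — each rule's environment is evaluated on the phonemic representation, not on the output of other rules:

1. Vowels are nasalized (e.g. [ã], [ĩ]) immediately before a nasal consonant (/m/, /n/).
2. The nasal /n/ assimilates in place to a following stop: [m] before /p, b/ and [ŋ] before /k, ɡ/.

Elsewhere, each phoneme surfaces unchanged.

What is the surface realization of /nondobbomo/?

[nõndobbõmo]

/n/ (word-initial) is in the target of rule 2 but the environment (before a labial or velar stop) is not met → [n].
/o/ meets the environment for rule 1 (before a nasal consonant) → [õ].
/n/ (between /o/ and /d/) fails the environment for rule 2, so it stays [n].
/d/ — not in any rule's target class → [d].
/o/ — between /d/ and /b/; rule 1 does not apply here → [o].
/b/ (between /o/ and /b/) is unaffected → [b].
/b/ stays [b].
Rule 1 applies to /o/ (between /b/ and /m/: before a nasal consonant) → [õ].
/m/ — not in any rule's target class → [m].
/o/ — word-final; rule 1 does not apply here → [o].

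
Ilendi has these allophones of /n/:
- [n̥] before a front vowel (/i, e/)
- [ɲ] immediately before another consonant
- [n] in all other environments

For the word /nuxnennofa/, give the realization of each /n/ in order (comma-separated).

Occurrence 1 (position 1): no conditioning environment matches → elsewhere allophone [n].
Occurrence 2 (position 4): before a front vowel (/i, e/) → [n̥].
Occurrence 3 (position 6): immediately before another consonant → [ɲ].
Occurrence 4 (position 7): no conditioning environment matches → elsewhere allophone [n].

[n], [n̥], [ɲ], [n]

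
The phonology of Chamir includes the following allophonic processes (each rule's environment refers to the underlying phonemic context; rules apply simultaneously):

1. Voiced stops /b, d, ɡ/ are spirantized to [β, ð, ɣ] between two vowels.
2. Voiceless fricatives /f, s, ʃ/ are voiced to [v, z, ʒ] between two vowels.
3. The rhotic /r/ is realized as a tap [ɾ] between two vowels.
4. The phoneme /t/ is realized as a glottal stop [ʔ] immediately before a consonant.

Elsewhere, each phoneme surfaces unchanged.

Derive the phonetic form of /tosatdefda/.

[tozaʔdefda]

/t/ — word-initial; rule 4 does not apply here → [t].
/o/ — not in any rule's target class → [o].
/s/ (between /o/ and /a/) occurs between two vowels → [z] by rule 2.
/a/ (between /s/ and /t/): no rule targets it → [a].
/t/ (between /a/ and /d/): immediately before a consonant, so rule 4 applies → [ʔ].
/d/ (between /t/ and /e/) fails the environment for rule 1, so it stays [d].
/e/ stays [e].
/f/ — between /e/ and /d/; rule 2 does not apply here → [f].
/d/ (between /f/ and /a/): rule 1 targets it, but not between two vowels → unchanged [d].
/a/ stays [a].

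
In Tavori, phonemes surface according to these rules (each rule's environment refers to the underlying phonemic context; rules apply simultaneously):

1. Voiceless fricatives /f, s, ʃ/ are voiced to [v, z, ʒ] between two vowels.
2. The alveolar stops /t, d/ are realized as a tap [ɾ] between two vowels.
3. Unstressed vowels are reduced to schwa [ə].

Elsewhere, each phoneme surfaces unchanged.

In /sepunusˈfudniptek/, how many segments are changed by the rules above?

Segments that undergo a rule: /e/ → [ə] (rule 3); /u/ → [ə] (rule 3); /u/ → [ə] (rule 3); /i/ → [ə] (rule 3); /e/ → [ə] (rule 3).
All other segments surface unchanged.

5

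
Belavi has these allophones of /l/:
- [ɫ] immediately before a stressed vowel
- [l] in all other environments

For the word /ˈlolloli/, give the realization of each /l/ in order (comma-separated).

[ɫ], [l], [l], [l]

Occurrence 1 (position 1): immediately before a stressed vowel → [ɫ].
Occurrence 2 (position 3): no conditioning environment matches → elsewhere allophone [l].
Occurrence 3 (position 4): no conditioning environment matches → elsewhere allophone [l].
Occurrence 4 (position 6): no conditioning environment matches → elsewhere allophone [l].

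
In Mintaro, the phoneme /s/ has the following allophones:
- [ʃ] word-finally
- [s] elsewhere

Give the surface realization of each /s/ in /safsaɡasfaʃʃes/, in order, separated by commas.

Occurrence 1 (position 1): no conditioning environment matches → elsewhere allophone [s].
Occurrence 2 (position 4): no conditioning environment matches → elsewhere allophone [s].
Occurrence 3 (position 8): no conditioning environment matches → elsewhere allophone [s].
Occurrence 4 (position 14): word-finally → [ʃ].

[s], [s], [s], [ʃ]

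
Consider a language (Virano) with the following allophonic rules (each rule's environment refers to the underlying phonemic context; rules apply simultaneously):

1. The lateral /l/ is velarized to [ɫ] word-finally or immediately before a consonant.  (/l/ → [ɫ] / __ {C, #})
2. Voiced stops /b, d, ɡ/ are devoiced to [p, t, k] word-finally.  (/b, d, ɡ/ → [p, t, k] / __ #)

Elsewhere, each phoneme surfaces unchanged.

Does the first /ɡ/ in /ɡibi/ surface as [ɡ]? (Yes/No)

Yes

/ɡ/ (word-initial) is in the target of rule 2 but the environment (word-finally) is not met → [ɡ].
The actual realization is [ɡ], which matches [ɡ].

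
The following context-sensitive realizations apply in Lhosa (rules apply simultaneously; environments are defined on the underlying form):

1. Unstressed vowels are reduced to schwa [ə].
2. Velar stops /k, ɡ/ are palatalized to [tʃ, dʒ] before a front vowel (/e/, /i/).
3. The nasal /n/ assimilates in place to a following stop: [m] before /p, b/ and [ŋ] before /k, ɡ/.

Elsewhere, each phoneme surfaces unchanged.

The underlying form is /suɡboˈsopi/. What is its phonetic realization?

/s/ (word-initial): no rule targets it → [s].
/u/ (between /s/ and /ɡ/): in an unstressed syllable, so rule 1 applies → [ə].
/ɡ/ (between /u/ and /b/) is in the target of rule 2 but the environment (before a front vowel) is not met → [ɡ].
/b/ (between /ɡ/ and /o/): no rule targets it → [b].
Rule 1 applies to /o/ (between /b/ and /s/: in an unstressed syllable) → [ə].
/s/ stays [s].
/o/ — between /s/ and /p/; rule 1 does not apply here → [o].
/p/ stays [p].
/i/ meets the environment for rule 1 (in an unstressed syllable) → [ə].

[səɡbəˈsopə]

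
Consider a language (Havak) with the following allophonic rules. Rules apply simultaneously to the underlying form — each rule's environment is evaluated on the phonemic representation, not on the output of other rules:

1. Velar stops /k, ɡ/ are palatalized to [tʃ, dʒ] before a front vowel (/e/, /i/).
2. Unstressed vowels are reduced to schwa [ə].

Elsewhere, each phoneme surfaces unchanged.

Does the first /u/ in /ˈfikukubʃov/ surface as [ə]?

/u/ (between /k/ and /k/): in an unstressed syllable, so rule 2 applies → [ə].
The actual realization is [ə], which matches [ə].

Yes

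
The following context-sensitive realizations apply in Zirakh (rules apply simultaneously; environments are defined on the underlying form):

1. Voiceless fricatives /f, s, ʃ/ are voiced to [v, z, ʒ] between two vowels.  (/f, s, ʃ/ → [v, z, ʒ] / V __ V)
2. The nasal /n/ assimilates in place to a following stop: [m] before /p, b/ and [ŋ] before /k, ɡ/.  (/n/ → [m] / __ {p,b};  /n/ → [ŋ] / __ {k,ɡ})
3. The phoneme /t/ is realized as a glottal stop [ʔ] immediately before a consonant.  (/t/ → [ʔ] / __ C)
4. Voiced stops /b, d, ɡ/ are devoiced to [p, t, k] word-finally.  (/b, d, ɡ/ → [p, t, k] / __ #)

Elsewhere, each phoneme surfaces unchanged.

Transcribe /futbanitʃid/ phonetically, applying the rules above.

[fuʔbaniʔʃit]

/f/ — word-initial; rule 1 does not apply here → [f].
/u/ (between /f/ and /t/): no rule targets it → [u].
/t/ — between /u/ and /b/, immediately before a consonant — surfaces as [ʔ] (rule 3).
/b/ (between /t/ and /a/): rule 4 targets it, but not word-finally → unchanged [b].
/a/ (between /b/ and /n/): no rule targets it → [a].
/n/ — between /a/ and /i/; rule 2 does not apply here → [n].
/i/ — not in any rule's target class → [i].
/t/ (between /i/ and /ʃ/): immediately before a consonant, so rule 3 applies → [ʔ].
/ʃ/ (between /t/ and /i/) fails the environment for rule 1, so it stays [ʃ].
/i/ stays [i].
Rule 4 applies to /d/ (word-final: word-finally) → [t].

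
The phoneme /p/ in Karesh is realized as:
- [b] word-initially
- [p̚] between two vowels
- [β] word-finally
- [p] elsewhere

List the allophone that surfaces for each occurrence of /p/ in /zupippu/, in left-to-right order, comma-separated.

Occurrence 1 (position 3): between two vowels → [p̚].
Occurrence 2 (position 5): no conditioning environment matches → elsewhere allophone [p].
Occurrence 3 (position 6): no conditioning environment matches → elsewhere allophone [p].

[p̚], [p], [p]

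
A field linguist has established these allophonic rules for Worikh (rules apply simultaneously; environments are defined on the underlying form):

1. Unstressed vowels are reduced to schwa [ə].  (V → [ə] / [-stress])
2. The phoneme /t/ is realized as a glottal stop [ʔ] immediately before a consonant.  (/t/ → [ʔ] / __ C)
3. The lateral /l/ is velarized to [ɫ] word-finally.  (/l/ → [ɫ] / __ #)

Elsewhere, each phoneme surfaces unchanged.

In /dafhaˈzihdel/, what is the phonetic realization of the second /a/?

[ə]

Rule 1 applies to /a/ (between /h/ and /z/: in an unstressed syllable) → [ə].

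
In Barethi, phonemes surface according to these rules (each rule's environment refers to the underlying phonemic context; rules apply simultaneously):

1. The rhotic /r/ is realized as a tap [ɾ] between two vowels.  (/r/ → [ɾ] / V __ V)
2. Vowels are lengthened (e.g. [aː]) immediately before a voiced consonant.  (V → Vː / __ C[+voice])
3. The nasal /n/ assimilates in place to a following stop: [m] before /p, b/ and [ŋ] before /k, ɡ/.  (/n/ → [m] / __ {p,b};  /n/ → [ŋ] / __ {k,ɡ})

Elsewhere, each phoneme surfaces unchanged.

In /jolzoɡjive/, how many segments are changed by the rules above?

Segments that undergo a rule: /o/ → [oː] (rule 2); /o/ → [oː] (rule 2); /i/ → [iː] (rule 2).
All other segments surface unchanged.

3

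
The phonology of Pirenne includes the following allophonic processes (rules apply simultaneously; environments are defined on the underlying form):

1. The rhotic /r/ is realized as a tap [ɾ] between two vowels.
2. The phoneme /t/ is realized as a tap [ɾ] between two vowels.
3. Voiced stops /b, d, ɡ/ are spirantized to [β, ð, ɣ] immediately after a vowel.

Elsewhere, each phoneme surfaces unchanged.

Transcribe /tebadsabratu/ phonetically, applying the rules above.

[teβaðsaβraɾu]

/t/ — word-initial; rule 2 does not apply here → [t].
/e/ — not in any rule's target class → [e].
Rule 3 applies to /b/ (between /e/ and /a/: immediately after a vowel) → [β].
/a/ stays [a].
/d/ — between /a/ and /s/, immediately after a vowel — surfaces as [ð] (rule 3).
/s/ stays [s].
/a/ (between /s/ and /b/) is unaffected → [a].
/b/ (between /a/ and /r/): immediately after a vowel, so rule 3 applies → [β].
/r/ — between /b/ and /a/; rule 1 does not apply here → [r].
/a/ stays [a].
/t/ — between /a/ and /u/, between two vowels — surfaces as [ɾ] (rule 2).
/u/ (word-final): no rule targets it → [u].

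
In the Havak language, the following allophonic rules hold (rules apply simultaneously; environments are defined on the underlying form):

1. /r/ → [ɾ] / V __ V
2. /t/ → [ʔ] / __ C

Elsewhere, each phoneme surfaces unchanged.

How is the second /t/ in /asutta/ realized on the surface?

[t]

/t/ — between /t/ and /a/; rule 2 does not apply here → [t].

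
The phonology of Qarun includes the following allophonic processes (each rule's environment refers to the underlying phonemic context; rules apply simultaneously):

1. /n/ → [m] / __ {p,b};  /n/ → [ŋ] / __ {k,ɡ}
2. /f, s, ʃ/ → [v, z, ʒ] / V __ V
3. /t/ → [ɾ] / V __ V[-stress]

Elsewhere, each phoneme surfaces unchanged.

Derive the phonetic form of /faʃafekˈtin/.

/f/ (word-initial) is in the target of rule 2 but the environment (between two vowels) is not met → [f].
/a/ stays [a].
/ʃ/ — between /a/ and /a/, between two vowels — surfaces as [ʒ] (rule 2).
/a/ stays [a].
/f/ meets the environment for rule 2 (between two vowels) → [v].
/e/ (between /f/ and /k/): no rule targets it → [e].
/k/ stays [k].
/t/ (between /k/ and /i/) fails the environment for rule 3, so it stays [t].
/i/ (between /t/ and /n/): no rule targets it → [i].
/n/ (word-final) is in the target of rule 1 but the environment (before a labial or velar stop) is not met → [n].

[faʒavekˈtin]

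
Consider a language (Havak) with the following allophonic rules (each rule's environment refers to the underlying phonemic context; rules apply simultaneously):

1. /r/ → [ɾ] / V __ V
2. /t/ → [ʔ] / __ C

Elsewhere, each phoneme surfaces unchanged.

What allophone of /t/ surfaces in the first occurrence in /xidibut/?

[t]

/t/ — word-final; rule 2 does not apply here → [t].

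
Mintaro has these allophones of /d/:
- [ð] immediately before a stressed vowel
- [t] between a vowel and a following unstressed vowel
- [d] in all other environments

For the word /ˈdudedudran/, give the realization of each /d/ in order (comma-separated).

[ð], [t], [t], [d]

Occurrence 1 (position 1): immediately before a stressed vowel → [ð].
Occurrence 2 (position 3): between a vowel and a following unstressed vowel → [t].
Occurrence 3 (position 5): between a vowel and a following unstressed vowel → [t].
Occurrence 4 (position 7): no conditioning environment matches → elsewhere allophone [d].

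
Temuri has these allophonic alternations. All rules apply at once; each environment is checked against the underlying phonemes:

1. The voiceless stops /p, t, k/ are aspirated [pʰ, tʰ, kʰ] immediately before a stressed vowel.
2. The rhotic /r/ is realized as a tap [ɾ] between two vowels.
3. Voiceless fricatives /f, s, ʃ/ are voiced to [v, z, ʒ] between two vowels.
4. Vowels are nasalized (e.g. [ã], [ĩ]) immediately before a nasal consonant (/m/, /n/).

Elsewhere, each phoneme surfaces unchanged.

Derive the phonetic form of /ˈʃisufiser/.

[ˈʃizuvizer]

/ʃ/ — word-initial; rule 3 does not apply here → [ʃ].
/i/ — between /ʃ/ and /s/; rule 4 does not apply here → [i].
Rule 3 applies to /s/ (between /i/ and /u/: between two vowels) → [z].
/u/ (between /s/ and /f/): rule 4 targets it, but not before a nasal consonant → unchanged [u].
Rule 3 applies to /f/ (between /u/ and /i/: between two vowels) → [v].
/i/ (between /f/ and /s/): rule 4 targets it, but not before a nasal consonant → unchanged [i].
Rule 3 applies to /s/ (between /i/ and /e/: between two vowels) → [z].
/e/ (between /s/ and /r/): rule 4 targets it, but not before a nasal consonant → unchanged [e].
/r/ (word-final): rule 2 targets it, but not between two vowels → unchanged [r].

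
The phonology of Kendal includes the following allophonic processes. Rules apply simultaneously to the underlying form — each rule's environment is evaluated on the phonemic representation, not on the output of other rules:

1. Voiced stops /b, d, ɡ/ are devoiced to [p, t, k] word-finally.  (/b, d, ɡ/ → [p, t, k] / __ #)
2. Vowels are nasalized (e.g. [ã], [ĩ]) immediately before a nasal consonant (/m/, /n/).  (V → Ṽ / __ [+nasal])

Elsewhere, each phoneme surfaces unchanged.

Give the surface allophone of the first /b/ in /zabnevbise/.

/b/ — between /a/ and /n/; rule 1 does not apply here → [b].

[b]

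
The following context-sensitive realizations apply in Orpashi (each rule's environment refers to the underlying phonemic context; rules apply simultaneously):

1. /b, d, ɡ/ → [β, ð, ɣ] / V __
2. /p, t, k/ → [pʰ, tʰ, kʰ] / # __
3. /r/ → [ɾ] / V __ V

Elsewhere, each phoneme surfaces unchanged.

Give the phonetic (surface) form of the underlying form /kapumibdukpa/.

[kʰapumiβdukpa]

/k/ — word-initial, word-initially — surfaces as [kʰ] (rule 2).
/a/ — not in any rule's target class → [a].
/p/ (between /a/ and /u/) is in the target of rule 2 but the environment (word-initially) is not met → [p].
/u/ (between /p/ and /m/) is unaffected → [u].
/m/ (between /u/ and /i/) is unaffected → [m].
/i/ (between /m/ and /b/) is unaffected → [i].
Rule 1 applies to /b/ (between /i/ and /d/: immediately after a vowel) → [β].
/d/ (between /b/ and /u/) is in the target of rule 1 but the environment (immediately after a vowel) is not met → [d].
/u/ — not in any rule's target class → [u].
/k/ — between /u/ and /p/; rule 2 does not apply here → [k].
/p/ (between /k/ and /a/): rule 2 targets it, but not word-initially → unchanged [p].
/a/ (word-final) is unaffected → [a].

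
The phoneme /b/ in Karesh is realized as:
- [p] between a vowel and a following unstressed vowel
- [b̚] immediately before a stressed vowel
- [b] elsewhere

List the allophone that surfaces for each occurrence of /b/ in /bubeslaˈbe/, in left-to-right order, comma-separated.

[b], [p], [b̚]

Occurrence 1 (position 1): no conditioning environment matches → elsewhere allophone [b].
Occurrence 2 (position 3): between a vowel and a following unstressed vowel → [p].
Occurrence 3 (position 8): immediately before a stressed vowel → [b̚].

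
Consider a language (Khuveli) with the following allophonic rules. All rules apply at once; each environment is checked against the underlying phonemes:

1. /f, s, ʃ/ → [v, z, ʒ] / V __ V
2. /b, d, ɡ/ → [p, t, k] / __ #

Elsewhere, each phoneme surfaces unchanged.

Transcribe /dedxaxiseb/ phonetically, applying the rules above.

/d/ (word-initial) fails the environment for rule 2, so it stays [d].
/d/ (between /e/ and /x/) is in the target of rule 2 but the environment (word-finally) is not met → [d].
Rule 1 applies to /s/ (between /i/ and /e/: between two vowels) → [z].
/b/ meets the environment for rule 2 (word-finally) → [p].

[dedxaxizep]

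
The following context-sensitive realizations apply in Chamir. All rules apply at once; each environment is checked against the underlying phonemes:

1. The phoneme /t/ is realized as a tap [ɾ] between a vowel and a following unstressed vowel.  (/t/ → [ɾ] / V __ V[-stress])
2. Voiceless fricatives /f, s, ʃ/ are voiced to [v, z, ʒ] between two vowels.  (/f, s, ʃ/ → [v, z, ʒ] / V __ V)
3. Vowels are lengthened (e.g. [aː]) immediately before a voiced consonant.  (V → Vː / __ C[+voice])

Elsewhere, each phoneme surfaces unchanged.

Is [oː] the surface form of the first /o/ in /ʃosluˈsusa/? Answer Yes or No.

/o/ (between /ʃ/ and /s/): rule 3 targets it, but not before a voiced consonant → unchanged [o].
The actual realization is [o], not [oː].

No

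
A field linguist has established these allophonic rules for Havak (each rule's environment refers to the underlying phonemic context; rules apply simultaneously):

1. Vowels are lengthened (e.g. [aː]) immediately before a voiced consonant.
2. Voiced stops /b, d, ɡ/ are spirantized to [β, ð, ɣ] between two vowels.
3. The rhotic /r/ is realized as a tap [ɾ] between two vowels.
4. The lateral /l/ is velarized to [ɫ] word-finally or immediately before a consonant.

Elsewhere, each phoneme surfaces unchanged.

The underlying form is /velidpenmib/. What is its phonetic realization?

/e/ (between /v/ and /l/): before a voiced consonant, so rule 1 applies → [eː].
/l/ — between /e/ and /i/; rule 4 does not apply here → [l].
Rule 1 applies to /i/ (between /l/ and /d/: before a voiced consonant) → [iː].
/d/ — between /i/ and /p/; rule 2 does not apply here → [d].
/e/ (between /p/ and /n/) occurs before a voiced consonant → [eː] by rule 1.
/i/ meets the environment for rule 1 (before a voiced consonant) → [iː].
/b/ (word-final) is in the target of rule 2 but the environment (between two vowels) is not met → [b].

[veːliːdpeːnmiːb]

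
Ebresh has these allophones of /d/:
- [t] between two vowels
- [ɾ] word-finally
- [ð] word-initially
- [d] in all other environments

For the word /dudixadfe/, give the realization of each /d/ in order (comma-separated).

Occurrence 1 (position 1): word-initially → [ð].
Occurrence 2 (position 3): between two vowels → [t].
Occurrence 3 (position 7): no conditioning environment matches → elsewhere allophone [d].

[ð], [t], [d]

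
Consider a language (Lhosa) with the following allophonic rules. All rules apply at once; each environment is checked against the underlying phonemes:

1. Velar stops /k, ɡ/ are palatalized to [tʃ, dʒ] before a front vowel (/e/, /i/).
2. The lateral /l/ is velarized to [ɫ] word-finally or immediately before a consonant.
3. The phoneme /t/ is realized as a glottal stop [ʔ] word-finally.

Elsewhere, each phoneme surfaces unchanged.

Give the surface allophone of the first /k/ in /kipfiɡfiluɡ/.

[tʃ]

Rule 1 applies to /k/ (word-initial: before a front vowel) → [tʃ].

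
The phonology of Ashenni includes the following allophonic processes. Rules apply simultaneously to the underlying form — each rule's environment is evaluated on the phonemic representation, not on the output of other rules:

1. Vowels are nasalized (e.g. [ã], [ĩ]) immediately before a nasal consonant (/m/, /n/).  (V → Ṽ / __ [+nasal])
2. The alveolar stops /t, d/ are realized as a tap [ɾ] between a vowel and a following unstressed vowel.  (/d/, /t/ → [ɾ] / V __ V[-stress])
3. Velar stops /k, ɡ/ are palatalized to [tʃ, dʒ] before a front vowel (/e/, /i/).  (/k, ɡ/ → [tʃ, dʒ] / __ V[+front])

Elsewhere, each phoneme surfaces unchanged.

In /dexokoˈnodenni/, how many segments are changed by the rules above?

Segments that undergo a rule: /o/ → [õ] (rule 1); /d/ → [ɾ] (rule 2); /e/ → [ẽ] (rule 1).
All other segments surface unchanged.

3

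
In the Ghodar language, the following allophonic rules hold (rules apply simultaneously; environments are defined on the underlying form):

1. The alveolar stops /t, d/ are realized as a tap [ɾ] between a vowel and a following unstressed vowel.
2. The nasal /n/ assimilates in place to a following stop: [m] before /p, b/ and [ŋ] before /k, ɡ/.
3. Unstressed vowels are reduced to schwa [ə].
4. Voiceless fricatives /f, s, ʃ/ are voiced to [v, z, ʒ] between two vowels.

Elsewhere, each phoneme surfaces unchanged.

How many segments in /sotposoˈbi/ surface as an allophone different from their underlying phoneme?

4

Segments that undergo a rule: /o/ → [ə] (rule 3); /o/ → [ə] (rule 3); /s/ → [z] (rule 4); /o/ → [ə] (rule 3).
All other segments surface unchanged.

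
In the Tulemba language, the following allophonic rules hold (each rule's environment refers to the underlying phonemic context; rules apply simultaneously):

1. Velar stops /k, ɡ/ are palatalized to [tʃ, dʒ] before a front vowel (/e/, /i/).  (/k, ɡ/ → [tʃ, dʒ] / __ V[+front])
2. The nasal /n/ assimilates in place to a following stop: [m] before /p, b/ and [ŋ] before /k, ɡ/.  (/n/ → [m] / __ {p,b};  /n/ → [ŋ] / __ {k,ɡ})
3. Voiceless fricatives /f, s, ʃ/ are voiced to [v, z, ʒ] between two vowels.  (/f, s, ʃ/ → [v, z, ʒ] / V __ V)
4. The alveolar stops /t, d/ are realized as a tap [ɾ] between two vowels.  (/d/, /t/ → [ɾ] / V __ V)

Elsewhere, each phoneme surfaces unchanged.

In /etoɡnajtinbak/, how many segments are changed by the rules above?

2

Segments that undergo a rule: /t/ → [ɾ] (rule 4); /n/ → [m] (rule 2).
All other segments surface unchanged.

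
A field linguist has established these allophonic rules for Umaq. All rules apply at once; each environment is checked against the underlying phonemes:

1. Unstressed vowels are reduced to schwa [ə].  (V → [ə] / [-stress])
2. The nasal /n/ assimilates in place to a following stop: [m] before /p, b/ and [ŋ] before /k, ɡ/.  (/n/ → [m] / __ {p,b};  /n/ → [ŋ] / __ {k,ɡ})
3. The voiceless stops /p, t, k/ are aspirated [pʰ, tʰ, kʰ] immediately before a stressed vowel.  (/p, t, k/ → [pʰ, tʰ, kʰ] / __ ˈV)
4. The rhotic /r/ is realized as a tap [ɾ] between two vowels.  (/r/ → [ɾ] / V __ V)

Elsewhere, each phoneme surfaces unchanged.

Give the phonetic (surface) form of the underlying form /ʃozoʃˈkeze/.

[ʃəzəʃˈkʰezə]

Rule 1 applies to /o/ (between /ʃ/ and /z/: in an unstressed syllable) → [ə].
/o/ — between /z/ and /ʃ/, in an unstressed syllable — surfaces as [ə] (rule 1).
/k/ (between /ʃ/ and /e/) occurs immediately before a stressed vowel → [kʰ] by rule 3.
/e/ (between /k/ and /z/) is in the target of rule 1 but the environment (in an unstressed syllable) is not met → [e].
/e/ — word-final, in an unstressed syllable — surfaces as [ə] (rule 1).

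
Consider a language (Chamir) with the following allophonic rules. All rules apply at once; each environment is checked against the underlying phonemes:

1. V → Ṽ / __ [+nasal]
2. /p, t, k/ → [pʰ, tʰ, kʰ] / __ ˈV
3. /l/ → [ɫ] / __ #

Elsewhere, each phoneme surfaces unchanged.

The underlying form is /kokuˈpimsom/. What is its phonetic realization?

[kokuˈpʰĩmsõm]

/k/ (word-initial) fails the environment for rule 2, so it stays [k].
/o/ (between /k/ and /k/): rule 1 targets it, but not before a nasal consonant → unchanged [o].
/k/ — between /o/ and /u/; rule 2 does not apply here → [k].
/u/ (between /k/ and /p/) is in the target of rule 1 but the environment (before a nasal consonant) is not met → [u].
Rule 2 applies to /p/ (between /u/ and /i/: immediately before a stressed vowel) → [pʰ].
/i/ — between /p/ and /m/, before a nasal consonant — surfaces as [ĩ] (rule 1).
/m/ (between /i/ and /s/): no rule targets it → [m].
/s/ stays [s].
/o/ — between /s/ and /m/, before a nasal consonant — surfaces as [õ] (rule 1).
/m/ (word-final) is unaffected → [m].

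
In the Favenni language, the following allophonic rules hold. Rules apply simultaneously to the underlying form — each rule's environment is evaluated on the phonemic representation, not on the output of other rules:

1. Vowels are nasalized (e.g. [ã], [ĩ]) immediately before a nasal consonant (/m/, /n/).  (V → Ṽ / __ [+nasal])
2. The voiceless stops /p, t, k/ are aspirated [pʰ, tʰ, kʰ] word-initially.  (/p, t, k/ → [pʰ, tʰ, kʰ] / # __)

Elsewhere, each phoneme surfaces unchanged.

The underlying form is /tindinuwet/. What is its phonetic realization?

/t/ (word-initial): word-initially, so rule 2 applies → [tʰ].
/i/ — between /t/ and /n/, before a nasal consonant — surfaces as [ĩ] (rule 1).
/n/ — not in any rule's target class → [n].
/d/ (between /n/ and /i/): no rule targets it → [d].
/i/ meets the environment for rule 1 (before a nasal consonant) → [ĩ].
/n/ — not in any rule's target class → [n].
/u/ (between /n/ and /w/) is in the target of rule 1 but the environment (before a nasal consonant) is not met → [u].
/w/ (between /u/ and /e/): no rule targets it → [w].
/e/ — between /w/ and /t/; rule 1 does not apply here → [e].
/t/ (word-final) is in the target of rule 2 but the environment (word-initially) is not met → [t].

[tʰĩndĩnuwet]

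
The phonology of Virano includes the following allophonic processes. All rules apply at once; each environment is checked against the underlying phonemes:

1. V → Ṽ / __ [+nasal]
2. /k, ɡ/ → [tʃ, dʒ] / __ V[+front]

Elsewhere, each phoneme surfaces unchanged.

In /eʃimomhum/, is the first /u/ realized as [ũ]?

Yes

/u/ (between /h/ and /m/) occurs before a nasal consonant → [ũ] by rule 1.
The actual realization is [ũ], which matches [ũ].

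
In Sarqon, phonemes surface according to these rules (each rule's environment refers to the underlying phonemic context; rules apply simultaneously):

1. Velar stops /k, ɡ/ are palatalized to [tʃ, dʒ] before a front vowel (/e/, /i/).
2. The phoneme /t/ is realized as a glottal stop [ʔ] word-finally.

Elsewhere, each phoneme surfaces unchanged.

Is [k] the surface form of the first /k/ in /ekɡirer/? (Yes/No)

Yes

/k/ (between /e/ and /ɡ/) fails the environment for rule 1, so it stays [k].
The actual realization is [k], which matches [k].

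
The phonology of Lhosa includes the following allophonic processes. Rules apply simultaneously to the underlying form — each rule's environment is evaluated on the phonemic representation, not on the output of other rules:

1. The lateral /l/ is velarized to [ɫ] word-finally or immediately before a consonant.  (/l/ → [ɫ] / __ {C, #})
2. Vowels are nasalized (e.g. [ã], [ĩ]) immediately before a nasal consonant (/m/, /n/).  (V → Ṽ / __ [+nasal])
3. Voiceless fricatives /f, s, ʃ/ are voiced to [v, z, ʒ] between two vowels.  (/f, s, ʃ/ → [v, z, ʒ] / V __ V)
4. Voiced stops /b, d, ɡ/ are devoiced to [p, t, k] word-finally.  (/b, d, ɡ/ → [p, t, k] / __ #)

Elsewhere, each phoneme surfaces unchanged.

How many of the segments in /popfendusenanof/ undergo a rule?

Segments that undergo a rule: /e/ → [ẽ] (rule 2); /s/ → [z] (rule 3); /e/ → [ẽ] (rule 2); /a/ → [ã] (rule 2).
All other segments surface unchanged.

4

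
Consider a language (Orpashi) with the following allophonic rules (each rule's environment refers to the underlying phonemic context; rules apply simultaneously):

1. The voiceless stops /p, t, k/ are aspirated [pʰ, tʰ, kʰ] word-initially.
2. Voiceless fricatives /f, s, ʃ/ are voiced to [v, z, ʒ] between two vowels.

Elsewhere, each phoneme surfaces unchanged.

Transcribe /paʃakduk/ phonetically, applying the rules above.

/p/ (word-initial): word-initially, so rule 1 applies → [pʰ].
/ʃ/ (between /a/ and /a/) occurs between two vowels → [ʒ] by rule 2.
/k/ (between /a/ and /d/) is in the target of rule 1 but the environment (word-initially) is not met → [k].
/k/ — word-final; rule 1 does not apply here → [k].

[pʰaʒakduk]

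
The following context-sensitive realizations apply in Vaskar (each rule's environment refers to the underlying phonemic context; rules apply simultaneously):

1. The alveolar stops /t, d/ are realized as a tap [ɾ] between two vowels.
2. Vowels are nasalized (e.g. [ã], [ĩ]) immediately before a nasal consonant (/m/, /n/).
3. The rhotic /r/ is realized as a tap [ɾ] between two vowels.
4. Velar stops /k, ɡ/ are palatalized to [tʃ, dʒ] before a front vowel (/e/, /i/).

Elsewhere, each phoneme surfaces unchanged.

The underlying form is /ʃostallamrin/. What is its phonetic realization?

/o/ (between /ʃ/ and /s/) fails the environment for rule 2, so it stays [o].
/t/ (between /s/ and /a/): rule 1 targets it, but not between two vowels → unchanged [t].
/a/ (between /t/ and /l/) fails the environment for rule 2, so it stays [a].
/a/ — between /l/ and /m/, before a nasal consonant — surfaces as [ã] (rule 2).
/r/ (between /m/ and /i/): rule 3 targets it, but not between two vowels → unchanged [r].
/i/ — between /r/ and /n/, before a nasal consonant — surfaces as [ĩ] (rule 2).

[ʃostallãmrĩn]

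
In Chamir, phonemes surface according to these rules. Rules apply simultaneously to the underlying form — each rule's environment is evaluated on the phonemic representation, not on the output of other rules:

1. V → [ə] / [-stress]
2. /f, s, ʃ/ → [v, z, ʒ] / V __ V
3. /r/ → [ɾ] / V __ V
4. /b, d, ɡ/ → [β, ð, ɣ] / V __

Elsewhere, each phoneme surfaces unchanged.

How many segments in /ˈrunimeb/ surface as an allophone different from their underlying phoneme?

Segments that undergo a rule: /i/ → [ə] (rule 1); /e/ → [ə] (rule 1); /b/ → [β] (rule 4).
All other segments surface unchanged.

3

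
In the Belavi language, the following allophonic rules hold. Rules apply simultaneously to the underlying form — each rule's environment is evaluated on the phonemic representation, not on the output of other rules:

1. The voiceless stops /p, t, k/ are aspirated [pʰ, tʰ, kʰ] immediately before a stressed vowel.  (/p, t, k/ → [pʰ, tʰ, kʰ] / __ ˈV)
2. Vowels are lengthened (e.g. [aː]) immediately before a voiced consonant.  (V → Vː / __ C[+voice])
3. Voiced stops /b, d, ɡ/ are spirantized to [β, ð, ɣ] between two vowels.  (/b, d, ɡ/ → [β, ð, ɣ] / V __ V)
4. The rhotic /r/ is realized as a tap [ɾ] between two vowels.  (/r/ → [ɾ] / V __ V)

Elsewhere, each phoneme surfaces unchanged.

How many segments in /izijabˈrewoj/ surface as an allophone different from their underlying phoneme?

Segments that undergo a rule: /i/ → [iː] (rule 2); /i/ → [iː] (rule 2); /a/ → [aː] (rule 2); /e/ → [eː] (rule 2); /o/ → [oː] (rule 2).
All other segments surface unchanged.

5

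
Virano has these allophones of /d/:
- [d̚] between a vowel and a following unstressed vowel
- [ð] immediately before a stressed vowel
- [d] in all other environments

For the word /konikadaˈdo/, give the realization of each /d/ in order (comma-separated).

Occurrence 1 (position 7): between a vowel and a following unstressed vowel → [d̚].
Occurrence 2 (position 9): immediately before a stressed vowel → [ð].

[d̚], [ð]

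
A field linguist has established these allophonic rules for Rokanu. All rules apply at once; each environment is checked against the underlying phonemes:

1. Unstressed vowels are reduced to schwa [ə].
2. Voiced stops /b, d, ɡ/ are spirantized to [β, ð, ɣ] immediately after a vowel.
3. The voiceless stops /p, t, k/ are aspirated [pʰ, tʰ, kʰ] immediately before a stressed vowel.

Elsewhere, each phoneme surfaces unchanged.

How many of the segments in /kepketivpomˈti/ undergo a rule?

Segments that undergo a rule: /e/ → [ə] (rule 1); /e/ → [ə] (rule 1); /i/ → [ə] (rule 1); /o/ → [ə] (rule 1); /t/ → [tʰ] (rule 3).
All other segments surface unchanged.

5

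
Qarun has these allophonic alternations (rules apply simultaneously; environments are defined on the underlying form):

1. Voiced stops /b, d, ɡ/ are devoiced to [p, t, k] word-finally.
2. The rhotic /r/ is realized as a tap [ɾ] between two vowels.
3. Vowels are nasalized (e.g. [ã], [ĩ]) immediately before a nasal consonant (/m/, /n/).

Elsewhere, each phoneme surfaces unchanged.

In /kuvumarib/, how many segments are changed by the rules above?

3

Segments that undergo a rule: /u/ → [ũ] (rule 3); /r/ → [ɾ] (rule 2); /b/ → [p] (rule 1).
All other segments surface unchanged.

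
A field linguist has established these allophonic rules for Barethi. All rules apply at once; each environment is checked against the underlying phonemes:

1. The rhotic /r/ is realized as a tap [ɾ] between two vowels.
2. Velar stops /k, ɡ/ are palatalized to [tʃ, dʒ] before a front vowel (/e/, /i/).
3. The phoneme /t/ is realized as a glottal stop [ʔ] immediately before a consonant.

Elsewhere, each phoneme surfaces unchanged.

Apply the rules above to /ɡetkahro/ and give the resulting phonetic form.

/ɡ/ (word-initial) occurs before a front vowel → [dʒ] by rule 2.
/t/ meets the environment for rule 3 (immediately before a consonant) → [ʔ].
/k/ — between /t/ and /a/; rule 2 does not apply here → [k].
/r/ (between /h/ and /o/): rule 1 targets it, but not between two vowels → unchanged [r].

[dʒeʔkahro]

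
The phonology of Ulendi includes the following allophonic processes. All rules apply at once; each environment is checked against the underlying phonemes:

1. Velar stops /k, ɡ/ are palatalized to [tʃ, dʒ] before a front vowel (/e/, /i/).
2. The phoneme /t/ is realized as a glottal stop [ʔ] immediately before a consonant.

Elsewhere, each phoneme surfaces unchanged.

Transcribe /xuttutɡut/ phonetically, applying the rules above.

[xuʔtuʔɡut]

/x/ stays [x].
/u/ (between /x/ and /t/): no rule targets it → [u].
Rule 2 applies to /t/ (between /u/ and /t/: immediately before a consonant) → [ʔ].
/t/ (between /t/ and /u/) fails the environment for rule 2, so it stays [t].
/u/ — not in any rule's target class → [u].
Rule 2 applies to /t/ (between /u/ and /ɡ/: immediately before a consonant) → [ʔ].
/ɡ/ (between /t/ and /u/) is in the target of rule 1 but the environment (before a front vowel) is not met → [ɡ].
/u/ (between /ɡ/ and /t/): no rule targets it → [u].
/t/ (word-final): rule 2 targets it, but not immediately before a consonant → unchanged [t].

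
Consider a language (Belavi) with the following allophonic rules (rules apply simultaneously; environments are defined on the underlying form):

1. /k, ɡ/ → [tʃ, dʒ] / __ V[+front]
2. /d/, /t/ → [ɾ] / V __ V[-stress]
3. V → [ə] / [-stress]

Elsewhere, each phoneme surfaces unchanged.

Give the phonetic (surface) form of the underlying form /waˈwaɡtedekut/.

/a/ (between /w/ and /w/): in an unstressed syllable, so rule 3 applies → [ə].
/a/ (between /w/ and /ɡ/) is in the target of rule 3 but the environment (in an unstressed syllable) is not met → [a].
/ɡ/ (between /a/ and /t/) fails the environment for rule 1, so it stays [ɡ].
/t/ (between /ɡ/ and /e/) fails the environment for rule 2, so it stays [t].
Rule 3 applies to /e/ (between /t/ and /d/: in an unstressed syllable) → [ə].
/d/ — between /e/ and /e/, between a vowel and a following unstressed vowel — surfaces as [ɾ] (rule 2).
/e/ (between /d/ and /k/) occurs in an unstressed syllable → [ə] by rule 3.
/k/ (between /e/ and /u/) is in the target of rule 1 but the environment (before a front vowel) is not met → [k].
/u/ meets the environment for rule 3 (in an unstressed syllable) → [ə].
/t/ (word-final): rule 2 targets it, but not between a vowel and a following unstressed vowel → unchanged [t].

[wəˈwaɡtəɾəkət]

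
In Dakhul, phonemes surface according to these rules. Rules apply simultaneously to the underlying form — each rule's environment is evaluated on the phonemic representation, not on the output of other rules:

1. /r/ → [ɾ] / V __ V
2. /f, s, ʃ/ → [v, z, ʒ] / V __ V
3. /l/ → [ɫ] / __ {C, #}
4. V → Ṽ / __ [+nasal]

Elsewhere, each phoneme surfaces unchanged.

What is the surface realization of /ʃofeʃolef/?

/ʃ/ (word-initial) fails the environment for rule 2, so it stays [ʃ].
/o/ (between /ʃ/ and /f/) fails the environment for rule 4, so it stays [o].
/f/ (between /o/ and /e/) occurs between two vowels → [v] by rule 2.
/e/ (between /f/ and /ʃ/): rule 4 targets it, but not before a nasal consonant → unchanged [e].
/ʃ/ — between /e/ and /o/, between two vowels — surfaces as [ʒ] (rule 2).
/o/ (between /ʃ/ and /l/) fails the environment for rule 4, so it stays [o].
/l/ (between /o/ and /e/) is in the target of rule 3 but the environment (word-finally or immediately before a consonant) is not met → [l].
/e/ (between /l/ and /f/) is in the target of rule 4 but the environment (before a nasal consonant) is not met → [e].
/f/ (word-final) is in the target of rule 2 but the environment (between two vowels) is not met → [f].

[ʃoveʒolef]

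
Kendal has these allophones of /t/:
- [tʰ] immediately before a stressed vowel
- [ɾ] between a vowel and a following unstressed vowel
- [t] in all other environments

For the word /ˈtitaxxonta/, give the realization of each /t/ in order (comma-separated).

[tʰ], [ɾ], [t]

Occurrence 1 (position 1): immediately before a stressed vowel → [tʰ].
Occurrence 2 (position 3): between a vowel and an unstressed vowel → [ɾ].
Occurrence 3 (position 9): no conditioning environment matches → elsewhere allophone [t].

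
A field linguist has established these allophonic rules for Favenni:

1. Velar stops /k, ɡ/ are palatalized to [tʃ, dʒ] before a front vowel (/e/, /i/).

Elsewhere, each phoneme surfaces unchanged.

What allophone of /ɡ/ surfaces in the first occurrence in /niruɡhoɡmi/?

[ɡ]

/ɡ/ (between /u/ and /h/) fails the environment for rule 1, so it stays [ɡ].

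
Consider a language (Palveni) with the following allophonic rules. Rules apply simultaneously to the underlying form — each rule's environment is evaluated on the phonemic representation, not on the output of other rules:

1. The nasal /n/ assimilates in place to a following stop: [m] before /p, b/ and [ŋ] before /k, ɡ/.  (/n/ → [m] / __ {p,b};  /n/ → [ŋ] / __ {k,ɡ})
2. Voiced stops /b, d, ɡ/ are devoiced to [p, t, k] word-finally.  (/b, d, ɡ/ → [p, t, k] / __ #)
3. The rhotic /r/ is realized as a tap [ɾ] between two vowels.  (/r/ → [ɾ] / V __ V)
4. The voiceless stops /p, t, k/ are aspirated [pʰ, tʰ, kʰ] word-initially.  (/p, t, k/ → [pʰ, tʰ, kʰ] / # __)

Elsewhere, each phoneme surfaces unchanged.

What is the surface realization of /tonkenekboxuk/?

/t/ (word-initial) occurs word-initially → [tʰ] by rule 4.
/o/ (between /t/ and /n/): no rule targets it → [o].
/n/ — between /o/ and /k/, before a labial or velar stop — surfaces as [ŋ] (rule 1).
/k/ — between /n/ and /e/; rule 4 does not apply here → [k].
/e/ (between /k/ and /n/) is unaffected → [e].
/n/ (between /e/ and /e/) is in the target of rule 1 but the environment (before a labial or velar stop) is not met → [n].
/e/ (between /n/ and /k/): no rule targets it → [e].
/k/ (between /e/ and /b/) fails the environment for rule 4, so it stays [k].
/b/ (between /k/ and /o/) fails the environment for rule 2, so it stays [b].
/o/ (between /b/ and /x/): no rule targets it → [o].
/x/ stays [x].
/u/ — not in any rule's target class → [u].
/k/ (word-final) fails the environment for rule 4, so it stays [k].

[tʰoŋkenekboxuk]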